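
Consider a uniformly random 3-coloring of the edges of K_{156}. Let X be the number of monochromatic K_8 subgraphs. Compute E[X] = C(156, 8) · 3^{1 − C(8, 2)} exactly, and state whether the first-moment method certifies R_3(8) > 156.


E[X] = C(156, 8) · 3^{1 − 28} = 7248464019225 · 3^{−27} = 7248464019225/7625597484987.
As a reduced fraction: E[X] = 805384891025/847288609443 ≈ 0.95054.
Is E[X] < 1? YES.
Since E[X] < 1, there exists a 3-coloring of K_{156} with no monochromatic K_8; hence R_3(8) > 156.

E[X] = 805384891025/847288609443 ≈ 0.95054; E[X] < 1, so R_3(8) > 156.


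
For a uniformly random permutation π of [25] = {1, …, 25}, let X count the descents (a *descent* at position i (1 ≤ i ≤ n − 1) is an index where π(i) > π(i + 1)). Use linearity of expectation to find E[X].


Write X = Σ X_I over i = 1, …, 24, with X_I the indicator of one descent.
There are 24 indicators.
For each fixed i, the pair (π(i), π(i+1)) is a uniformly random ordered pair of distinct values from {1, …, 25}; by symmetry P[π(i) > π(i+1)] = 1/2.
By linearity: E[X] = 24 · (1/2) = (25 − 1) · (1/2) = 12 ≈ 12.0000.

E[X] = 12 = 12.0000.


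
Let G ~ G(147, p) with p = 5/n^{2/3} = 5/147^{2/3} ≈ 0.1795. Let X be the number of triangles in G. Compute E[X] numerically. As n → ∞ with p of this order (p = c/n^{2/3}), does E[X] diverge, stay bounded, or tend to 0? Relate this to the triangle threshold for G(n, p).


Number of potential triangles: C(147, 3) = 518665.
Each occurs with probability p³ ≈ (0.1795)³ ≈ 5.784627e-03.
By linearity: E[X] = C(147, 3)·p³ ≈ 518665 · 5.784627e-03 ≈ 3000.2834.
Since α = 2/3 < 1, p = c/n^{2/3} ≫ 1/n is above the triangle threshold p ~ 1/n. Asymptotically E[X] ~ (c³/6)·n^{3(1−α)} = (5³/6)·n^{1} → ∞; triangles are abundant w.h.p.

E[X] ≈ 3000.2834; in regime p = Θ(1/n^{2/3}) E[X] diverges (above the triangle threshold p ~ 1/n).


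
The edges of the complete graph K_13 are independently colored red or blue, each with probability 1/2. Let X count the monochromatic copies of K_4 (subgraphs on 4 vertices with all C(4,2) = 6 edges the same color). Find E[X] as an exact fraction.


Let X = Σ_S X_S over the C(13, 4) = 715 subsets S of size 4, where X_S = 1 if the K_4 on S is monochromatic.
For a fixed S, the K_4 on S has C(4, 2) = 6 edges. P[all 6 edges red] = (1/2)^6, and likewise for blue, so P[monochromatic] = 2·(1/2)^6 = 2^{1 − 6} = 1/32.
By linearity of expectation: E[X] = C(13, 4) · 2^{1 − 6} = 715 · 1/32 = 715/32.
Numerically: E[X] ≈ 22.34375.

E[X] = C(13,4)·2^(1−C(4,2)) = 715/32 ≈ 22.34375.


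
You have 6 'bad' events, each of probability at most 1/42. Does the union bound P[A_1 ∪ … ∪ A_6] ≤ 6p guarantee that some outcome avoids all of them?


Union bound: P[∪_{i=1}^{6} A_i] ≤ Σ_i P[A_i] ≤ 6·p = 6·(1/42) = 1/7.
Numerically: 1/7 ≈ 0.14286.
Is 1/7 < 1? YES.
Since P[∪ A_i] ≤ 1/7 < 1, the complement has P[∩ A_i^c] ≥ 1 − 1/7 = 6/7 > 0, so some outcome avoids every A_i.

6·p = 1/7 ≈ 0.14286; existence CERTIFIED by the union bound.


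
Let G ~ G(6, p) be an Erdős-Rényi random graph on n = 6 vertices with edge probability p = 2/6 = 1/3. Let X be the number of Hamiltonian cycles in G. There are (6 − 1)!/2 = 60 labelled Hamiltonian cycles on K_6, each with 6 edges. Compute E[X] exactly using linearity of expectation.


K_6 has (6 − 1)!/2 = 60 labelled Hamiltonian cycles.
For each such Hamiltonian cycle H, let X_H = 1 if all 6 edges of H are present in G. Then P[X_H = 1] = p^{6} = (1/3)^{6} = 1/729.
By linearity of expectation: E[X] = Σ_H E[X_H] = 60 · p^{6} = 60 · 1/729 = 20/243.
Numerically: E[X] ≈ 0.0823.

E[X] = 60 · (1/3)^{6} = 20/243 ≈ 0.0823.


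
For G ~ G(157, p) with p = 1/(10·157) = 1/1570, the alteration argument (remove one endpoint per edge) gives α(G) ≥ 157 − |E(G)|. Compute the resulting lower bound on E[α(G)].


E[|E(G)|] = C(157, 2)·p = 12246 · (1/1570) = 39/5.
E[α(G)] ≥ n − E[|E(G)|] = 157 − 39/5 = 746/5.
Numerically: ≈ 149.20000.
(This is only a lower bound; the true E[α(G)] may be larger.)

E[α(G)] ≥ 746/5 ≈ 149.20000.


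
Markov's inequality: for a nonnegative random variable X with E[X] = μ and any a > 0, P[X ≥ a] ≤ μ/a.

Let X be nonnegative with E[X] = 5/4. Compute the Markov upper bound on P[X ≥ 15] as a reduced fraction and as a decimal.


μ = E[X] = 5/4, a = 15.
Markov: P[X ≥ 15] ≤ μ/a = (5/4)/15 = 1/12.
Numerically: ≈ 0.083333.
(Since a = 15 > μ = 1.250000, the bound 1/12 is < 1 and informative.)

P[X ≥ 15] ≤ 1/12 ≈ 0.083333.


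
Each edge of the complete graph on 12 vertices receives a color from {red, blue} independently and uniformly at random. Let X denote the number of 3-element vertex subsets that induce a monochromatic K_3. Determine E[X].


Let X = Σ_S X_S over the C(12, 3) = 220 subsets S of size 3, where X_S = 1 if the K_3 on S is monochromatic.
For a fixed S, the K_3 on S has C(3, 2) = 3 edges. P[all 3 edges red] = (1/2)^3, and likewise for blue, so P[monochromatic] = 2·(1/2)^3 = 2^{1 − 3} = 1/4.
By linearity: E[X] = C(12, 3) · 2^{1 − 3} = 220 · 1/4 = 55.
Numerically: E[X] ≈ 55.0000.

E[X] = C(12,3)·2^(1−C(3,2)) = 55 ≈ 55.0000.


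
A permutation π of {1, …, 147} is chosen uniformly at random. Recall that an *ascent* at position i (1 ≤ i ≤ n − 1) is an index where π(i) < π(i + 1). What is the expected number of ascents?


Write X = Σ X_I over i = 1, …, 146, with X_I the indicator of one ascent.
There are 146 indicators.
For each fixed i, the pair (π(i), π(i+1)) is a uniformly random ordered pair of distinct values from {1, …, 147}; by symmetry P[π(i) < π(i+1)] = 1/2.
By linearity: E[X] = 146 · (1/2) = (147 − 1) · (1/2) = 73 ≈ 73.0000.

E[X] = 73 = 73.0000.


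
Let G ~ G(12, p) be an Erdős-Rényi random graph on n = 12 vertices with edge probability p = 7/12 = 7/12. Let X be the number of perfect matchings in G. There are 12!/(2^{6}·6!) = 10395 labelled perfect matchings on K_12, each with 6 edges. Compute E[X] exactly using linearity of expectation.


K_12 has 12!/(2^{6}·6!) = 10395 labelled perfect matchings.
For each such perfect matching H, let X_H = 1 if all 6 edges of H are present in G. Then P[X_H = 1] = p^{6} = (7/12)^{6} = 117649/2985984.
Summing the indicators: E[X] = Σ_H E[X_H] = 10395 · p^{6} = 10395 · 117649/2985984 = 45294865/110592.
Numerically: E[X] ≈ 410.

E[X] = 10395 · (7/12)^{6} = 45294865/110592 ≈ 410.


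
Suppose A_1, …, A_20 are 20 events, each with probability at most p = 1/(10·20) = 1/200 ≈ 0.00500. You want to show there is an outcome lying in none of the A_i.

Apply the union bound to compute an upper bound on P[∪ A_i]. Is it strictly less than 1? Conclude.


Union bound: P[∪_{i=1}^{20} A_i] ≤ Σ_i P[A_i] ≤ 20·p = 20·(1/200) = 1/10.
Numerically: 1/10 ≈ 0.10000.
Is 1/10 < 1? YES.
Since P[∪ A_i] ≤ 1/10 < 1, the complement has P[∩ A_i^c] ≥ 1 − 1/10 = 9/10 > 0, so some outcome avoids every A_i.

20·p = 1/10 ≈ 0.10000; existence CERTIFIED by the union bound.


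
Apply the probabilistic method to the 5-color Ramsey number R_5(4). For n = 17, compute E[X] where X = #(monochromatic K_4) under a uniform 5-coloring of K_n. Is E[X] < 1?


E[X] = C(17, 4) · 5^{1 − 6} = 2380 · 5^{−5} = 2380/3125.
As a reduced fraction: E[X] = 476/625 ≈ 0.7616000.
Is E[X] < 1? YES.
Since E[X] < 1, there exists a 5-coloring of K_{17} with no monochromatic K_4; hence R_5(4) > 17.

E[X] = 476/625 ≈ 0.7616000; E[X] < 1, so R_5(4) > 17.


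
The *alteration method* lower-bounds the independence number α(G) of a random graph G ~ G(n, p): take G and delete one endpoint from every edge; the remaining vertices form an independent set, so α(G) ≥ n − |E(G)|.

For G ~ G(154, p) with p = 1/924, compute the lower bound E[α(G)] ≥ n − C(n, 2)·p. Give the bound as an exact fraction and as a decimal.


E[|E(G)|] = C(154, 2)·p = 11781 · (1/924) = 51/4.
E[α(G)] ≥ n − E[|E(G)|] = 154 − 51/4 = 565/4.
Numerically: ≈ 141.250000.
(This is only a lower bound; the true E[α(G)] may be larger.)

E[α(G)] ≥ 565/4 ≈ 141.250000.


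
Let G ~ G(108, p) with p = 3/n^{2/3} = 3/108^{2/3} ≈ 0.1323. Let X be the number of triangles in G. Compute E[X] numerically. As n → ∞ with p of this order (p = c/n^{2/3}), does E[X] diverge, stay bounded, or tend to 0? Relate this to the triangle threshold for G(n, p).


Number of potential triangles: C(108, 3) = 204156.
Each occurs with probability p³ ≈ (0.1323)³ ≈ 2.314815e-03.
By linearity: E[X] = C(108, 3)·p³ ≈ 204156 · 2.314815e-03 ≈ 472.5833.
Since α = 2/3 < 1, p = c/n^{2/3} ≫ 1/n is above the triangle threshold p ~ 1/n. Asymptotically E[X] ~ (c³/6)·n^{3(1−α)} = (3³/6)·n^{1} → ∞; triangles are abundant w.h.p.

E[X] ≈ 472.5833; in regime p = Θ(1/n^{2/3}) E[X] diverges (above the triangle threshold p ~ 1/n).


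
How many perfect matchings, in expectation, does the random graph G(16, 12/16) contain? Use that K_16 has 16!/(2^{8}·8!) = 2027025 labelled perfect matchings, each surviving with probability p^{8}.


K_16 has 16!/(2^{8}·8!) = 2027025 labelled perfect matchings.
For each such perfect matching H, let X_H = 1 if all 8 edges of H are present in G. Then P[X_H = 1] = p^{8} = (3/4)^{8} = 6561/65536.
By linearity: E[X] = Σ_H E[X_H] = 2027025 · p^{8} = 2027025 · 6561/65536 = 13299311025/65536.
Numerically: E[X] ≈ 2.0293e+05.

E[X] = 2027025 · (3/4)^{8} = 13299311025/65536 ≈ 2.0293e+05.


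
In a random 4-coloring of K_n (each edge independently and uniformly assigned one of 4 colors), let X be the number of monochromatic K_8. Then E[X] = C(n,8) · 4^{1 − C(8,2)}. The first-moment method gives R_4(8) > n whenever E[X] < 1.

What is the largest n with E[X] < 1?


We need C(n, 8) · 4^{1 − 28} < 1, i.e. C(n, 8) < 4^{28 − 1} = 18014398509481984.
Check values of n near the boundary:
  n = 405: C(405, 8) = 16745853821188050; 16745853821188050 < 18014398509481984? YES
  n = 406: C(406, 8) = 17082453897995850; 17082453897995850 < 18014398509481984? YES
  n = 407: C(407, 8) = 17424959239309050; 17424959239309050 < 18014398509481984? YES
  n = 408: C(408, 8) = 17773458424095231; 17773458424095231 < 18014398509481984? YES
  n = 409: C(409, 8) = 18128041135797879; 18128041135797879 < 18014398509481984? NO
The largest n with C(n, 8) < 18014398509481984 is n = 408 (where E[X] = 17773458424095231/18014398509481984 ≈ 0.986625). Hence R_4(8) > 408, i.e. R_4(8) ≥ 409.

Largest n = 408; hence R_4(8) > 408.


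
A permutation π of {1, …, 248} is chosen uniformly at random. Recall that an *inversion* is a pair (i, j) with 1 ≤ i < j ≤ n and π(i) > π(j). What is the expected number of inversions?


Write X = Σ X_I over the C(248, 2) = 30628 pairs i < j, with X_I the indicator of one inversion.
There are 30628 indicators.
For each fixed pair i < j, the values π(i) and π(j) are two distinct elements of {1, …, 248} in uniformly random order; by symmetry P[π(i) > π(j)] = 1/2.
By linearity: E[X] = 30628 · (1/2) = C(248, 2) · (1/2) = 30628/2 = 15314 ≈ 15314.000.

E[X] = 15314 = 15314.000.


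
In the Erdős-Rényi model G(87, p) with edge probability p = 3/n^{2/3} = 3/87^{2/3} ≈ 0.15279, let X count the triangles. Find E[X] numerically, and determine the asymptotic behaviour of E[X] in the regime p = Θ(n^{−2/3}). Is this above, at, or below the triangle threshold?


Number of potential triangles: C(87, 3) = 105995.
Each occurs with probability p³ ≈ (0.15279)³ ≈ 3.5671819e-03.
By linearity: E[X] = C(87, 3)·p³ ≈ 105995 · 3.5671819e-03 ≈ 378.10345.
Since α = 2/3 < 1, p = c/n^{2/3} ≫ 1/n is above the triangle threshold p ~ 1/n. Asymptotically E[X] ~ (c³/6)·n^{3(1−α)} = (3³/6)·n^{1} → ∞; triangles are abundant w.h.p.

E[X] ≈ 378.10345; in regime p = Θ(1/n^{2/3}) E[X] diverges (above the triangle threshold p ~ 1/n).


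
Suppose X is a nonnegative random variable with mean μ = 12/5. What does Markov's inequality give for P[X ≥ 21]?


μ = E[X] = 12/5, a = 21.
Markov: P[X ≥ 21] ≤ μ/a = (12/5)/21 = 4/35.
Numerically: ≈ 0.1143.
(Since a = 21 > μ = 2.4000, the bound 4/35 is < 1 and informative.)

P[X ≥ 21] ≤ 4/35 ≈ 0.1143.


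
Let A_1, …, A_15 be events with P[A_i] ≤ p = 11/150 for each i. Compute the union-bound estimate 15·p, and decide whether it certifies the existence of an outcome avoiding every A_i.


Union bound: P[∪_{i=1}^{15} A_i] ≤ Σ_i P[A_i] ≤ 15·p = 15·(11/150) = 11/10.
Numerically: 11/10 ≈ 1.100.
Is 11/10 < 1? NO.
Since the bound 11/10 is ≥ 1, the union bound is uninformative here; it does NOT by itself certify existence.

15·p = 11/10 ≈ 1.100; existence NOT certified by the union bound.


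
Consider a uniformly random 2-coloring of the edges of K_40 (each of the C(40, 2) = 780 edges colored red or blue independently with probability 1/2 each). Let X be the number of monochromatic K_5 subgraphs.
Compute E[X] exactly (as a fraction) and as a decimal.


Let X = Σ_S X_S over the C(40, 5) = 658008 subsets S of size 5, where X_S = 1 if the K_5 on S is monochromatic.
For a fixed S, the K_5 on S has C(5, 2) = 10 edges. P[all 10 edges red] = (1/2)^10, and likewise for blue, so P[monochromatic] = 2·(1/2)^10 = 2^{1 − 10} = 1/512.
By linearity of expectation: E[X] = C(40, 5) · 2^{1 − 10} = 658008 · 1/512 = 82251/64.
Numerically: E[X] ≈ 1285.1719.

E[X] = C(40,5)·2^(1−C(5,2)) = 82251/64 ≈ 1285.1719.


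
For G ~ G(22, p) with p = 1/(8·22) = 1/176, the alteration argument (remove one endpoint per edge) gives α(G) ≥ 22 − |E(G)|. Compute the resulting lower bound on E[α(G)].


E[|E(G)|] = C(22, 2)·p = 231 · (1/176) = 21/16.
E[α(G)] ≥ n − E[|E(G)|] = 22 − 21/16 = 331/16.
Numerically: ≈ 20.688.
(This is only a lower bound; the true E[α(G)] may be larger.)

E[α(G)] ≥ 331/16 ≈ 20.688.


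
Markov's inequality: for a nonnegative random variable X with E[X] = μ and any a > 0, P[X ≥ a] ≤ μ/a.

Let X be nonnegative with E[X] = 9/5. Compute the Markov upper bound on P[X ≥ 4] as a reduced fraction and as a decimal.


μ = E[X] = 9/5, a = 4.
Markov: P[X ≥ 4] ≤ μ/a = (9/5)/4 = 9/20.
Numerically: ≈ 0.450000.
(Since a = 4 > μ = 1.800000, the bound 9/20 is < 1 and informative.)

P[X ≥ 4] ≤ 9/20 ≈ 0.450000.


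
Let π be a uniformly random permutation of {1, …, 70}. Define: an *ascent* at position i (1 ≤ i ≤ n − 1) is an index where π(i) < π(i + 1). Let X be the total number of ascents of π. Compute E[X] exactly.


Write X = Σ X_I over i = 1, …, 69, with X_I the indicator of one ascent.
There are 69 indicators.
For each fixed i, the pair (π(i), π(i+1)) is a uniformly random ordered pair of distinct values from {1, …, 70}; by symmetry P[π(i) < π(i+1)] = 1/2.
By linearity: E[X] = 69 · (1/2) = (70 − 1) · (1/2) = 69/2 ≈ 34.500000.

E[X] = 69/2 = 34.500000.


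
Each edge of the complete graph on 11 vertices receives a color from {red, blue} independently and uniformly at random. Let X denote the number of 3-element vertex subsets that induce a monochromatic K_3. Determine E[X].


Let X = Σ_S X_S over the C(11, 3) = 165 subsets S of size 3, where X_S = 1 if the K_3 on S is monochromatic.
For a fixed S, the K_3 on S has C(3, 2) = 3 edges. P[all 3 edges red] = (1/2)^3, and likewise for blue, so P[monochromatic] = 2·(1/2)^3 = 2^{1 − 3} = 1/4.
Summing: E[X] = C(11, 3) · 2^{1 − 3} = 165 · 1/4 = 165/4.
Numerically: E[X] ≈ 41.250000.

E[X] = C(11,3)·2^(1−C(3,2)) = 165/4 ≈ 41.250000.


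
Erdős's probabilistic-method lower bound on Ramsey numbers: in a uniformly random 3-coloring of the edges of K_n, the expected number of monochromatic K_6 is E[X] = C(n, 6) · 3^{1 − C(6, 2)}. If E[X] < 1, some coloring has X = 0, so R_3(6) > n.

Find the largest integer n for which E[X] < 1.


We need C(n, 6) · 3^{1 − 15} < 1, i.e. C(n, 6) < 3^{15 − 1} = 4782969.
Check values of n near the boundary:
  n = 36: C(36, 6) = 1947792; 1947792 < 4782969? YES
  n = 37: C(37, 6) = 2324784; 2324784 < 4782969? YES
  n = 38: C(38, 6) = 2760681; 2760681 < 4782969? YES
  n = 39: C(39, 6) = 3262623; 3262623 < 4782969? YES
  n = 40: C(40, 6) = 3838380; 3838380 < 4782969? YES
  n = 41: C(41, 6) = 4496388; 4496388 < 4782969? YES
  n = 42: C(42, 6) = 5245786; 5245786 < 4782969? NO
  n = 43: C(43, 6) = 6096454; 6096454 < 4782969? NO
The largest n with C(n, 6) < 4782969 is n = 41 (where E[X] = 1498796/1594323 ≈ 0.94008). Hence R_3(6) > 41, i.e. R_3(6) ≥ 42.

Largest n = 41; hence R_3(6) > 41.


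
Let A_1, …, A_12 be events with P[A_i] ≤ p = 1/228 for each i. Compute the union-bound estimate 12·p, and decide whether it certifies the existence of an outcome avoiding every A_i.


Union bound: P[∪_{i=1}^{12} A_i] ≤ Σ_i P[A_i] ≤ 12·p = 12·(1/228) = 1/19.
Numerically: 1/19 ≈ 0.05263.
Is 1/19 < 1? YES.
Since P[∪ A_i] ≤ 1/19 < 1, the complement has P[∩ A_i^c] ≥ 1 − 1/19 = 18/19 > 0, so some outcome avoids every A_i.

12·p = 1/19 ≈ 0.05263; existence CERTIFIED by the union bound.


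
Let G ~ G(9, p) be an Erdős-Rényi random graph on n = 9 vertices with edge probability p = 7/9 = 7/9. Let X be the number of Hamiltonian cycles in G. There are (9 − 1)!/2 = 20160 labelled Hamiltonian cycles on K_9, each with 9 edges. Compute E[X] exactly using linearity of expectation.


K_9 has (9 − 1)!/2 = 20160 labelled Hamiltonian cycles.
For each such Hamiltonian cycle H, let X_H = 1 if all 9 edges of H are present in G. Then P[X_H = 1] = p^{9} = (7/9)^{9} = 40353607/387420489.
By linearity of expectation: E[X] = Σ_H E[X_H] = 20160 · p^{9} = 20160 · 40353607/387420489 = 90392079680/43046721.
Numerically: E[X] ≈ 2.1e+03.

E[X] = 20160 · (7/9)^{9} = 90392079680/43046721 ≈ 2.1e+03.


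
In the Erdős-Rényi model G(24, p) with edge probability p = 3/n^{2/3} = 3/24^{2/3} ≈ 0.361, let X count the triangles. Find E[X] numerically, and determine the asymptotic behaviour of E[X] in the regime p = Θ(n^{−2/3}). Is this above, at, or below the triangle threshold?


Number of potential triangles: C(24, 3) = 2024.
Each occurs with probability p³ ≈ (0.361)³ ≈ 4.68750e-02.
By linearity: E[X] = C(24, 3)·p³ ≈ 2024 · 4.68750e-02 ≈ 94.875.
Since α = 2/3 < 1, p = c/n^{2/3} ≫ 1/n is above the triangle threshold p ~ 1/n. Asymptotically E[X] ~ (c³/6)·n^{3(1−α)} = (3³/6)·n^{1} → ∞; triangles are abundant w.h.p.

E[X] ≈ 94.875; in regime p = Θ(1/n^{2/3}) E[X] diverges (above the triangle threshold p ~ 1/n).


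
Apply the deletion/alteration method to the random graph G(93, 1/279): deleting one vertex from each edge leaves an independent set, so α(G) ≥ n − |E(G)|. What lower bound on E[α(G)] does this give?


E[|E(G)|] = C(93, 2)·p = 4278 · (1/279) = 46/3.
E[α(G)] ≥ n − E[|E(G)|] = 93 − 46/3 = 233/3.
Numerically: ≈ 77.667.
(This is only a lower bound; the true E[α(G)] may be larger.)

E[α(G)] ≥ 233/3 ≈ 77.667.


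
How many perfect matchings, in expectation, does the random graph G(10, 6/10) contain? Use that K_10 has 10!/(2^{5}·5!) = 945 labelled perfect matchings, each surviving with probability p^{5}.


K_10 has 10!/(2^{5}·5!) = 945 labelled perfect matchings.
For each such perfect matching H, let X_H = 1 if all 5 edges of H are present in G. Then P[X_H = 1] = p^{5} = (3/5)^{5} = 243/3125.
By linearity: E[X] = Σ_H E[X_H] = 945 · p^{5} = 945 · 243/3125 = 45927/625.
Numerically: E[X] ≈ 73.483.

E[X] = 945 · (3/5)^{5} = 45927/625 ≈ 73.483.


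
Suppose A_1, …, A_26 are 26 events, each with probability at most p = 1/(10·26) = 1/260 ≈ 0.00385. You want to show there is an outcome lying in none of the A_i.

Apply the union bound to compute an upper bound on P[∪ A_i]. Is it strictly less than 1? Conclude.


Union bound: P[∪_{i=1}^{26} A_i] ≤ Σ_i P[A_i] ≤ 26·p = 26·(1/260) = 1/10.
Numerically: 1/10 ≈ 0.10000.
Is 1/10 < 1? YES.
Since P[∪ A_i] ≤ 1/10 < 1, the complement has P[∩ A_i^c] ≥ 1 − 1/10 = 9/10 > 0, so some outcome avoids every A_i.

26·p = 1/10 ≈ 0.10000; existence CERTIFIED by the union bound.


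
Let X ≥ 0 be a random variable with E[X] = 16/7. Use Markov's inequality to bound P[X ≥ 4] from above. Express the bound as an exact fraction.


μ = E[X] = 16/7, a = 4.
Markov: P[X ≥ 4] ≤ μ/a = (16/7)/4 = 4/7.
Numerically: ≈ 0.571429.
(Since a = 4 > μ = 2.285714, the bound 4/7 is < 1 and informative.)

P[X ≥ 4] ≤ 4/7 ≈ 0.571429.


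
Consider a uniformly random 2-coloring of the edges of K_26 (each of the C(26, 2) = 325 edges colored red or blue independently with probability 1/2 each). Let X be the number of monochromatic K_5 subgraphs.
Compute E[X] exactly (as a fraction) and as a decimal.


Let X = Σ_S X_S over the C(26, 5) = 65780 subsets S of size 5, where X_S = 1 if the K_5 on S is monochromatic.
For a fixed S, the K_5 on S has C(5, 2) = 10 edges. P[all 10 edges red] = (1/2)^10, and likewise for blue, so P[monochromatic] = 2·(1/2)^10 = 2^{1 − 10} = 1/512.
Summing: E[X] = C(26, 5) · 2^{1 − 10} = 65780 · 1/512 = 16445/128.
Numerically: E[X] ≈ 128.477.

E[X] = C(26,5)·2^(1−C(5,2)) = 16445/128 ≈ 128.477.


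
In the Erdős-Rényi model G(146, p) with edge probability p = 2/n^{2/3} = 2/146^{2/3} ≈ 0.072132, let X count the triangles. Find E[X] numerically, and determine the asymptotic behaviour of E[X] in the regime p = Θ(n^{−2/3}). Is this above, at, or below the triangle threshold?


Number of potential triangles: C(146, 3) = 508080.
Each occurs with probability p³ ≈ (0.072132)³ ≈ 3.7530494e-04.
By linearity: E[X] = C(146, 3)·p³ ≈ 508080 · 3.7530494e-04 ≈ 190.68493.
Since α = 2/3 < 1, p = c/n^{2/3} ≫ 1/n is above the triangle threshold p ~ 1/n. Asymptotically E[X] ~ (c³/6)·n^{3(1−α)} = (2³/6)·n^{1} → ∞; triangles are abundant w.h.p.

E[X] ≈ 190.68493; in regime p = Θ(1/n^{2/3}) E[X] diverges (above the triangle threshold p ~ 1/n).


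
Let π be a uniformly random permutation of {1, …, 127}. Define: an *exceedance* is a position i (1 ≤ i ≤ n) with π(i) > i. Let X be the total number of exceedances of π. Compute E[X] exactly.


Write X = Σ_{i=1}^{127} X_i, where X_i = 1_{π(i) > i}.
For each fixed i, π(i) is uniform over {1, …, 127} (marginal of a uniform permutation), so P[π(i) > i] = (n − i)/n. Summing: Σ_{i=1}^{127} (n − i)/n = (0 + 1 + … + 126)/127 = 127(127 − 1)/(2·127) = (127 − 1)/2.
Hence E[X] = Σ_{i=1}^{127} (127 − i)/127 = 63 ≈ 63.000.

E[X] = 63 = 63.000.


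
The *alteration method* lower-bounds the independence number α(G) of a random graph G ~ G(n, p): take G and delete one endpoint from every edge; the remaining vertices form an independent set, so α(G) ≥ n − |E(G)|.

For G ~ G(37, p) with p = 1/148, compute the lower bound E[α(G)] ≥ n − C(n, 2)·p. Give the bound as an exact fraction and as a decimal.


E[|E(G)|] = C(37, 2)·p = 666 · (1/148) = 9/2.
E[α(G)] ≥ n − E[|E(G)|] = 37 − 9/2 = 65/2.
Numerically: ≈ 32.500.
(This is only a lower bound; the true E[α(G)] may be larger.)

E[α(G)] ≥ 65/2 ≈ 32.500.


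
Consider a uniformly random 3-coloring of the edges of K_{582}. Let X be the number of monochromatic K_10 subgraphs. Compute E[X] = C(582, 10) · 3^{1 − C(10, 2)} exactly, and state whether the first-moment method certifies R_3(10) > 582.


E[X] = C(582, 10) · 3^{1 − 45} = 1136849919863842617720 · 3^{−44} = 1136849919863842617720/984770902183611232881.
As a reduced fraction: E[X] = 378949973287947539240/328256967394537077627 ≈ 1.154.
Is E[X] < 1? NO.
Since E[X] ≥ 1, the first-moment bound is inconclusive at n = 582; it does NOT by itself certify R_3(10) > 582.

E[X] = 378949973287947539240/328256967394537077627 ≈ 1.154; E[X] ≥ 1; first-moment method inconclusive here.


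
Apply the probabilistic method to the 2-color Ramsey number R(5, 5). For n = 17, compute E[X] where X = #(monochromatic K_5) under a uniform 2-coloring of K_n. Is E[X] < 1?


E[X] = C(17, 5) · 2^{1 − 10} = 6188 · 2^{−9} = 6188/512.
As a reduced fraction: E[X] = 1547/128 ≈ 12.0859375.
Is E[X] < 1? NO.
Since E[X] ≥ 1, the first-moment bound is inconclusive at n = 17; it does NOT by itself certify R(5, 5) > 17.

E[X] = 1547/128 ≈ 12.0859375; E[X] ≥ 1; first-moment method inconclusive here.


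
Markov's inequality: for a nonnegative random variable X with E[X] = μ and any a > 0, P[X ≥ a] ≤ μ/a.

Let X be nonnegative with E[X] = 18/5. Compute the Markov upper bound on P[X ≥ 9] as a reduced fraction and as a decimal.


μ = E[X] = 18/5, a = 9.
Markov: P[X ≥ 9] ≤ μ/a = (18/5)/9 = 2/5.
Numerically: ≈ 0.400000.
(Since a = 9 > μ = 3.600000, the bound 2/5 is < 1 and informative.)

P[X ≥ 9] ≤ 2/5 ≈ 0.400000.


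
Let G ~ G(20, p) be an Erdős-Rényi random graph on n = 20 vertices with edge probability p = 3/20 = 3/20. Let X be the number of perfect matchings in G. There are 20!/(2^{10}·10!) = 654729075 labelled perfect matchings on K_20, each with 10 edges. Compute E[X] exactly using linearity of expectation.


K_20 has 20!/(2^{10}·10!) = 654729075 labelled perfect matchings.
For each such perfect matching H, let X_H = 1 if all 10 edges of H are present in G. Then P[X_H = 1] = p^{10} = (3/20)^{10} = 59049/10240000000000.
Summing the indicators: E[X] = Σ_H E[X_H] = 654729075 · p^{10} = 654729075 · 59049/10240000000000 = 1546443885987/409600000000.
Numerically: E[X] ≈ 3.78.

E[X] = 654729075 · (3/20)^{10} = 1546443885987/409600000000 ≈ 3.78.


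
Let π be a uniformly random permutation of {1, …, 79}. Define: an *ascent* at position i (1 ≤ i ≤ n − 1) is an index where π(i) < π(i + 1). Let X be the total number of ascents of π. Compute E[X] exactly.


Write X = Σ X_I over i = 1, …, 78, with X_I the indicator of one ascent.
There are 78 indicators.
For each fixed i, the pair (π(i), π(i+1)) is a uniformly random ordered pair of distinct values from {1, …, 79}; by symmetry P[π(i) < π(i+1)] = 1/2.
By linearity: E[X] = 78 · (1/2) = (79 − 1) · (1/2) = 39 ≈ 39.00000.

E[X] = 39 = 39.00000.


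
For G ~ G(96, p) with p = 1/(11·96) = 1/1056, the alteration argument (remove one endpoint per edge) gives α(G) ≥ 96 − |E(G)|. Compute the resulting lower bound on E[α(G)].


E[|E(G)|] = C(96, 2)·p = 4560 · (1/1056) = 95/22.
E[α(G)] ≥ n − E[|E(G)|] = 96 − 95/22 = 2017/22.
Numerically: ≈ 91.681818.
(This is only a lower bound; the true E[α(G)] may be larger.)

E[α(G)] ≥ 2017/22 ≈ 91.681818.


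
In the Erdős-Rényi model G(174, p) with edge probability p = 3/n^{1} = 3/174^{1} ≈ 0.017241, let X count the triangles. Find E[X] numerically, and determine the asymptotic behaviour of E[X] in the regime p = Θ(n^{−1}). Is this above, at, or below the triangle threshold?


Number of potential triangles: C(174, 3) = 862924.
Each occurs with probability p³ ≈ (0.017241)³ ≈ 5.1252614e-06.
By linearity: E[X] = C(174, 3)·p³ ≈ 862924 · 5.1252614e-06 ≈ 4.42271.
Here α = 1, so p = 3/n is exactly at the triangle threshold p ~ 1/n. Asymptotically E[X] → c³/6 = 3³/6 = 9/2 ≈ 4.50000, a bounded constant. In this regime the triangle count is asymptotically Poisson(c³/6).

E[X] ≈ 4.42271; in regime p = Θ(1/n^{1}) E[X] stays bounded (at the triangle threshold p ~ 1/n).


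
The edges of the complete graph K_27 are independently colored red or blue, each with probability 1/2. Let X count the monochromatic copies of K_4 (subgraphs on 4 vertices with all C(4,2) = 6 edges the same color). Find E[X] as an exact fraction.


Let X = Σ_S X_S over the C(27, 4) = 17550 subsets S of size 4, where X_S = 1 if the K_4 on S is monochromatic.
For a fixed S, the K_4 on S has C(4, 2) = 6 edges. P[all 6 edges red] = (1/2)^6, and likewise for blue, so P[monochromatic] = 2·(1/2)^6 = 2^{1 − 6} = 1/32.
By linearity: E[X] = C(27, 4) · 2^{1 − 6} = 17550 · 1/32 = 8775/16.
Numerically: E[X] ≈ 548.43750.

E[X] = C(27,4)·2^(1−C(4,2)) = 8775/16 ≈ 548.43750.


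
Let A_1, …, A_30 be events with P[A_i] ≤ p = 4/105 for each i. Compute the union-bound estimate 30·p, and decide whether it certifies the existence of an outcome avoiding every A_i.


Union bound: P[∪_{i=1}^{30} A_i] ≤ Σ_i P[A_i] ≤ 30·p = 30·(4/105) = 8/7.
Numerically: 8/7 ≈ 1.14286.
Is 8/7 < 1? NO.
Since the bound 8/7 is ≥ 1, the union bound is uninformative here; it does NOT by itself certify existence.

30·p = 8/7 ≈ 1.14286; existence NOT certified by the union bound.


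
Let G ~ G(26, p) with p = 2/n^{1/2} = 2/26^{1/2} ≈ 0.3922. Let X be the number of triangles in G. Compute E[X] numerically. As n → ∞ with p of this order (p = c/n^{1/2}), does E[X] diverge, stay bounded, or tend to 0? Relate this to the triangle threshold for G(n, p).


Number of potential triangles: C(26, 3) = 2600.
Each occurs with probability p³ ≈ (0.3922)³ ≈ 6.034343e-02.
By linearity: E[X] = C(26, 3)·p³ ≈ 2600 · 6.034343e-02 ≈ 156.8929.
Since α = 1/2 < 1, p = c/n^{1/2} ≫ 1/n is above the triangle threshold p ~ 1/n. Asymptotically E[X] ~ (c³/6)·n^{3(1−α)} = (2³/6)·n^{1.5} → ∞; triangles are abundant w.h.p.

E[X] ≈ 156.8929; in regime p = Θ(1/n^{1/2}) E[X] diverges (above the triangle threshold p ~ 1/n).


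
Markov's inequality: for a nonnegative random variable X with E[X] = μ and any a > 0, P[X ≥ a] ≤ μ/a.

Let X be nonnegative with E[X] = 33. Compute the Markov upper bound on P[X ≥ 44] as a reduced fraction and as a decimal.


μ = E[X] = 33, a = 44.
Markov: P[X ≥ 44] ≤ μ/a = (33)/44 = 3/4.
Numerically: ≈ 0.750.
(Since a = 44 > μ = 33.000, the bound 3/4 is < 1 and informative.)

P[X ≥ 44] ≤ 3/4 ≈ 0.750.


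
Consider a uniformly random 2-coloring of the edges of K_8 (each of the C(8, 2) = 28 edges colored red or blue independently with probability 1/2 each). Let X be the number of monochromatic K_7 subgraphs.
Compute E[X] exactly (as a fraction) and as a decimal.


Let X = Σ_S X_S over the C(8, 7) = 8 subsets S of size 7, where X_S = 1 if the K_7 on S is monochromatic.
For a fixed S, the K_7 on S has C(7, 2) = 21 edges. P[all 21 edges red] = (1/2)^21, and likewise for blue, so P[monochromatic] = 2·(1/2)^21 = 2^{1 − 21} = 1/1048576.
By linearity of expectation: E[X] = C(8, 7) · 2^{1 − 21} = 8 · 1/1048576 = 1/131072.
Numerically: E[X] ≈ 0.0000.

E[X] = C(8,7)·2^(1−C(7,2)) = 1/131072 ≈ 0.0000.


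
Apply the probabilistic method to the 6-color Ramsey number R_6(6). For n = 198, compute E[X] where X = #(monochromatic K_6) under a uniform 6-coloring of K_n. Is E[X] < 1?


E[X] = C(198, 6) · 6^{1 − 15} = 77526225777 · 6^{−14} = 77526225777/78364164096.
As a reduced fraction: E[X] = 25842075259/26121388032 ≈ 0.989307.
Is E[X] < 1? YES.
Since E[X] < 1, there exists a 6-coloring of K_{198} with no monochromatic K_6; hence R_6(6) > 198.

E[X] = 25842075259/26121388032 ≈ 0.989307; E[X] < 1, so R_6(6) > 198.


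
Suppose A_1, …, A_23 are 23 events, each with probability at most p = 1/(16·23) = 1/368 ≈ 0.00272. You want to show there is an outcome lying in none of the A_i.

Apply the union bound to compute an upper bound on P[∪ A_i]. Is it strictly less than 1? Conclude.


Union bound: P[∪_{i=1}^{23} A_i] ≤ Σ_i P[A_i] ≤ 23·p = 23·(1/368) = 1/16.
Numerically: 1/16 ≈ 0.06250.
Is 1/16 < 1? YES.
Since P[∪ A_i] ≤ 1/16 < 1, the complement has P[∩ A_i^c] ≥ 1 − 1/16 = 15/16 > 0, so some outcome avoids every A_i.

23·p = 1/16 ≈ 0.06250; existence CERTIFIED by the union bound.


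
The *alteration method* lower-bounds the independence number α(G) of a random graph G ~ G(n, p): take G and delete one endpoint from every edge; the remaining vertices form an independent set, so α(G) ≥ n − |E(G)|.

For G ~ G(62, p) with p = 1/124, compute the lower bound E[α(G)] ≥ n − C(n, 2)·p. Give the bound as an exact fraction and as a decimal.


E[|E(G)|] = C(62, 2)·p = 1891 · (1/124) = 61/4.
E[α(G)] ≥ n − E[|E(G)|] = 62 − 61/4 = 187/4.
Numerically: ≈ 46.75000.
(This is only a lower bound; the true E[α(G)] may be larger.)

E[α(G)] ≥ 187/4 ≈ 46.75000.


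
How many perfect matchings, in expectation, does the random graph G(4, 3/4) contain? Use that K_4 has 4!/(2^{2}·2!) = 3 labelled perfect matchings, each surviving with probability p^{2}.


K_4 has 4!/(2^{2}·2!) = 3 labelled perfect matchings.
For each such perfect matching H, let X_H = 1 if all 2 edges of H are present in G. Then P[X_H = 1] = p^{2} = (3/4)^{2} = 9/16.
By linearity of expectation: E[X] = Σ_H E[X_H] = 3 · p^{2} = 3 · 9/16 = 27/16.
Numerically: E[X] ≈ 1.688.

E[X] = 3 · (3/4)^{2} = 27/16 ≈ 1.688.


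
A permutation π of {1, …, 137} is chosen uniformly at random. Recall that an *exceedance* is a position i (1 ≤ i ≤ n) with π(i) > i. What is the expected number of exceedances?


Write X = Σ_{i=1}^{137} X_i, where X_i = 1_{π(i) > i}.
For each fixed i, π(i) is uniform over {1, …, 137} (marginal of a uniform permutation), so P[π(i) > i] = (n − i)/n. Summing: Σ_{i=1}^{137} (n − i)/n = (0 + 1 + … + 136)/137 = 137(137 − 1)/(2·137) = (137 − 1)/2.
Hence E[X] = Σ_{i=1}^{137} (137 − i)/137 = 68 ≈ 68.000.

E[X] = 68 = 68.000.


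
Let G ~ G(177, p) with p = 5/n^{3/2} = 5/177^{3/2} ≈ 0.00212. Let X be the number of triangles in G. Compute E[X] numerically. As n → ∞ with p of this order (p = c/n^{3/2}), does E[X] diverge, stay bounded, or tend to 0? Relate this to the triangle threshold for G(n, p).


Number of potential triangles: C(177, 3) = 908600.
Each occurs with probability p³ ≈ (0.00212)³ ≈ 9.57261e-09.
By linearity: E[X] = C(177, 3)·p³ ≈ 908600 · 9.57261e-09 ≈ 0.009.
Since α = 3/2 > 1, p = c/n^{3/2} = o(1/n) is below the triangle threshold p ~ 1/n. Asymptotically E[X] ~ (c³/6)·n^{3(1−α)} = (5³/6)·n^{-1.5} → 0, so by Markov's inequality G has no triangles w.h.p.

E[X] ≈ 0.009; in regime p = Θ(1/n^{3/2}) E[X] tends to 0 (below the triangle threshold p ~ 1/n).


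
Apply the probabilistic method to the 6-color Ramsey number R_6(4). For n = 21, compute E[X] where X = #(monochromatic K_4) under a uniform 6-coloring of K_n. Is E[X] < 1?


E[X] = C(21, 4) · 6^{1 − 6} = 5985 · 6^{−5} = 5985/7776.
As a reduced fraction: E[X] = 665/864 ≈ 0.7697.
Is E[X] < 1? YES.
Since E[X] < 1, there exists a 6-coloring of K_{21} with no monochromatic K_4; hence R_6(4) > 21.

E[X] = 665/864 ≈ 0.7697; E[X] < 1, so R_6(4) > 21.


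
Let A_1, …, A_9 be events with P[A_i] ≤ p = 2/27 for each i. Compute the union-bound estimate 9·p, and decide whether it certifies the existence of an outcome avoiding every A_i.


Union bound: P[∪_{i=1}^{9} A_i] ≤ Σ_i P[A_i] ≤ 9·p = 9·(2/27) = 2/3.
Numerically: 2/3 ≈ 0.6666667.
Is 2/3 < 1? YES.
Since P[∪ A_i] ≤ 2/3 < 1, the complement has P[∩ A_i^c] ≥ 1 − 2/3 = 1/3 > 0, so some outcome avoids every A_i.

9·p = 2/3 ≈ 0.6666667; existence CERTIFIED by the union bound.


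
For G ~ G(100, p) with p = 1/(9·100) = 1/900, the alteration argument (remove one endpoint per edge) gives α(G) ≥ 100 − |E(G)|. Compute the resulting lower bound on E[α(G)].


E[|E(G)|] = C(100, 2)·p = 4950 · (1/900) = 11/2.
E[α(G)] ≥ n − E[|E(G)|] = 100 − 11/2 = 189/2.
Numerically: ≈ 94.500000.
(This is only a lower bound; the true E[α(G)] may be larger.)

E[α(G)] ≥ 189/2 ≈ 94.500000.


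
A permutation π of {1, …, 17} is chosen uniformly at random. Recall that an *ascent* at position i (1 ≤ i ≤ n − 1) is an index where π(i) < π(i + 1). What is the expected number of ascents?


Write X = Σ X_I over i = 1, …, 16, with X_I the indicator of one ascent.
There are 16 indicators.
For each fixed i, the pair (π(i), π(i+1)) is a uniformly random ordered pair of distinct values from {1, …, 17}; by symmetry P[π(i) < π(i+1)] = 1/2.
By linearity: E[X] = 16 · (1/2) = (17 − 1) · (1/2) = 8 ≈ 8.00000.

E[X] = 8 = 8.00000.


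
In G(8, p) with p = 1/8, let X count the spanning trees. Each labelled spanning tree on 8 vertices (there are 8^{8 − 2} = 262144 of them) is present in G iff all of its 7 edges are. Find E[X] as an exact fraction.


K_8 has 8^{8 − 2} = 262144 labelled spanning trees.
For each such spanning tree H, let X_H = 1 if all 7 edges of H are present in G. Then P[X_H = 1] = p^{7} = (1/8)^{7} = 1/2097152.
By linearity of expectation: E[X] = Σ_H E[X_H] = 262144 · p^{7} = 262144 · 1/2097152 = 1/8.
Numerically: E[X] ≈ 0.125.

E[X] = 262144 · (1/8)^{7} = 1/8 ≈ 0.125.


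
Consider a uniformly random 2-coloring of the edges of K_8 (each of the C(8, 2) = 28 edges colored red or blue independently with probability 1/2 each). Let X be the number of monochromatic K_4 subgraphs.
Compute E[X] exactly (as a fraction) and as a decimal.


Let X = Σ_S X_S over the C(8, 4) = 70 subsets S of size 4, where X_S = 1 if the K_4 on S is monochromatic.
For a fixed S, the K_4 on S has C(4, 2) = 6 edges. P[all 6 edges red] = (1/2)^6, and likewise for blue, so P[monochromatic] = 2·(1/2)^6 = 2^{1 − 6} = 1/32.
Summing: E[X] = C(8, 4) · 2^{1 − 6} = 70 · 1/32 = 35/16.
Numerically: E[X] ≈ 2.1875.

E[X] = C(8,4)·2^(1−C(4,2)) = 35/16 ≈ 2.1875.


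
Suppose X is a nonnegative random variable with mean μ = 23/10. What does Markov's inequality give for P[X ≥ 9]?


μ = E[X] = 23/10, a = 9.
Markov: P[X ≥ 9] ≤ μ/a = (23/10)/9 = 23/90.
Numerically: ≈ 0.256.
(Since a = 9 > μ = 2.300, the bound 23/90 is < 1 and informative.)

P[X ≥ 9] ≤ 23/90 ≈ 0.256.


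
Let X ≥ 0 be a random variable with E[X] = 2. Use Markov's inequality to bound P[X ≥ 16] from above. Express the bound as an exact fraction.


μ = E[X] = 2, a = 16.
Markov: P[X ≥ 16] ≤ μ/a = (2)/16 = 1/8.
Numerically: ≈ 0.12500.
(Since a = 16 > μ = 2.00000, the bound 1/8 is < 1 and informative.)

P[X ≥ 16] ≤ 1/8 ≈ 0.12500.


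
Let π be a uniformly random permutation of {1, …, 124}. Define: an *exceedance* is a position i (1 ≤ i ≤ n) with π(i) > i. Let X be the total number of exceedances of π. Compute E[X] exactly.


Write X = Σ_{i=1}^{124} X_i, where X_i = 1_{π(i) > i}.
For each fixed i, π(i) is uniform over {1, …, 124} (marginal of a uniform permutation), so P[π(i) > i] = (n − i)/n. Summing: Σ_{i=1}^{124} (n − i)/n = (0 + 1 + … + 123)/124 = 124(124 − 1)/(2·124) = (124 − 1)/2.
Hence E[X] = Σ_{i=1}^{124} (124 − i)/124 = 123/2 ≈ 61.500.

E[X] = 123/2 = 61.500.


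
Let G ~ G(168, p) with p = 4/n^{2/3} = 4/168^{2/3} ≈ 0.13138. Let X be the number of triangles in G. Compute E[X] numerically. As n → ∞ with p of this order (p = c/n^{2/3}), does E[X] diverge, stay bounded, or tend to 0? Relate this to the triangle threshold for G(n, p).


Number of potential triangles: C(168, 3) = 776216.
Each occurs with probability p³ ≈ (0.13138)³ ≈ 2.2675737e-03.
By linearity: E[X] = C(168, 3)·p³ ≈ 776216 · 2.2675737e-03 ≈ 1760.12698.
Since α = 2/3 < 1, p = c/n^{2/3} ≫ 1/n is above the triangle threshold p ~ 1/n. Asymptotically E[X] ~ (c³/6)·n^{3(1−α)} = (4³/6)·n^{1} → ∞; triangles are abundant w.h.p.

E[X] ≈ 1760.12698; in regime p = Θ(1/n^{2/3}) E[X] diverges (above the triangle threshold p ~ 1/n).


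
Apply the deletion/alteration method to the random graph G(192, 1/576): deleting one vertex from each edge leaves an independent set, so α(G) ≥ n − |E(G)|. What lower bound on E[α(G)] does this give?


E[|E(G)|] = C(192, 2)·p = 18336 · (1/576) = 191/6.
E[α(G)] ≥ n − E[|E(G)|] = 192 − 191/6 = 961/6.
Numerically: ≈ 160.167.
(This is only a lower bound; the true E[α(G)] may be larger.)

E[α(G)] ≥ 961/6 ≈ 160.167.


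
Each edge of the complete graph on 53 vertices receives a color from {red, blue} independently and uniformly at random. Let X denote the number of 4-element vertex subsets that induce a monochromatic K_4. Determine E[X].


Let X = Σ_S X_S over the C(53, 4) = 292825 subsets S of size 4, where X_S = 1 if the K_4 on S is monochromatic.
For a fixed S, the K_4 on S has C(4, 2) = 6 edges. P[all 6 edges red] = (1/2)^6, and likewise for blue, so P[monochromatic] = 2·(1/2)^6 = 2^{1 − 6} = 1/32.
Summing: E[X] = C(53, 4) · 2^{1 − 6} = 292825 · 1/32 = 292825/32.
Numerically: E[X] ≈ 9150.7812.

E[X] = C(53,4)·2^(1−C(4,2)) = 292825/32 ≈ 9150.7812.
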